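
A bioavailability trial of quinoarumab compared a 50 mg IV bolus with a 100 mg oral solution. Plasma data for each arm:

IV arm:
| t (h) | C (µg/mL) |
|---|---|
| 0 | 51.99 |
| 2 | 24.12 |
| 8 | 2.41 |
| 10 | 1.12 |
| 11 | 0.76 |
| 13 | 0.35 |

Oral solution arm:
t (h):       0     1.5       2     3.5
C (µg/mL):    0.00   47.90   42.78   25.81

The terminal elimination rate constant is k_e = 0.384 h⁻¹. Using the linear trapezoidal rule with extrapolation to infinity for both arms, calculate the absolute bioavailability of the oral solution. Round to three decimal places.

F = 0.546

Trapezoidal AUC_0→13 (IV):
  [0→2]: (51.99+24.12)/2 × 2 = 76.11
  [2→8]: (24.12+2.41)/2 × 6 = 79.59
  [8→10]: (2.41+1.12)/2 × 2 = 3.53
  [10→11]: (1.12+0.76)/2 × 1 = 0.94
  [11→13]: (0.76+0.35)/2 × 2 = 1.11
  Sum = 161.28 µg/mL·h
IV tail: 0.35/0.384 = 0.911; AUC_iv,0→∞ = 161.28 + 0.911 = 162.191 µg/mL·h
Trapezoidal AUC_0→3.5 (oral solution):
  [0→1.5]: (0.00+47.90)/2 × 1.5 = 35.925
  [1.5→2]: (47.90+42.78)/2 × 0.5 = 22.67
  [2→3.5]: (42.78+25.81)/2 × 1.5 = 51.4425
  Sum = 110.0375 µg/mL·h
oral solution tail: 25.81/0.384 = 67.214; AUC_ev,0→∞ = 110.0375 + 67.214 = 177.2515 µg/mL·h
F = (AUC_ev/D_ev)/(AUC_iv/D_iv) = (177.2515/100)/(162.191/50) = 1.772515/3.24382 = 0.5464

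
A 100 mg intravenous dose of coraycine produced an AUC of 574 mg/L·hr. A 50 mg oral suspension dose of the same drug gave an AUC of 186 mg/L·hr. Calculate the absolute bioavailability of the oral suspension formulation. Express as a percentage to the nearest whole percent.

F = 65%

F = (AUC_ev / D_ev) / (AUC_iv / D_iv)
  = (186/50) / (574/100)
  = 3.72 / 5.74 = 0.6481
  = 64.81%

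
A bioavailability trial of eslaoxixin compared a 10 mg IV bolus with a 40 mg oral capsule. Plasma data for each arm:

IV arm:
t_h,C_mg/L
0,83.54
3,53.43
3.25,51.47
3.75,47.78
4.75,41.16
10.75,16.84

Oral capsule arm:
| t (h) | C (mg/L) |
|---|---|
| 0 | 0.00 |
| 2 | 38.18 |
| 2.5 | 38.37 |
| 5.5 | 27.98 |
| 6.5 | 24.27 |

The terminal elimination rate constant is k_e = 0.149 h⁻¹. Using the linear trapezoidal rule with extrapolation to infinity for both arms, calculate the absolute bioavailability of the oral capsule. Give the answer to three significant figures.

F = 0.150

Trapezoidal AUC_0→10.75 (IV):
  [0→3]: (83.54+53.43)/2 × 3 = 205.455
  [3→3.25]: (53.43+51.47)/2 × 0.25 = 13.1125
  [3.25→3.75]: (51.47+47.78)/2 × 0.5 = 24.8125
  [3.75→4.75]: (47.78+41.16)/2 × 1 = 44.47
  [4.75→10.75]: (41.16+16.84)/2 × 6 = 174.0
  Sum = 461.85 mg/L·h
IV tail: 16.84/0.149 = 113.020; AUC_iv,0→∞ = 461.85 + 113.020 = 574.87 mg/L·h
Trapezoidal AUC_0→6.5 (oral capsule):
  [0→2]: (0.00+38.18)/2 × 2 = 38.18
  [2→2.5]: (38.18+38.37)/2 × 0.5 = 19.1375
  [2.5→5.5]: (38.37+27.98)/2 × 3 = 99.525
  [5.5→6.5]: (27.98+24.27)/2 × 1 = 26.125
  Sum = 182.9675 mg/L·h
oral capsule tail: 24.27/0.149 = 162.886; AUC_ev,0→∞ = 182.9675 + 162.886 = 345.8535 mg/L·h
F = (AUC_ev/D_ev)/(AUC_iv/D_iv) = (345.8535/40)/(574.87/10) = 8.6463375/57.487 = 0.1504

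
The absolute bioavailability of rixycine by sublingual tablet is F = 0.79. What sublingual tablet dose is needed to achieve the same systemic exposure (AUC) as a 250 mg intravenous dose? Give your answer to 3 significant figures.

D_sublingual = 316 mg

For equal systemic exposure: F × D_ev = D_iv
D_ev = D_iv / F = 250 / 0.79 = 316.456 mg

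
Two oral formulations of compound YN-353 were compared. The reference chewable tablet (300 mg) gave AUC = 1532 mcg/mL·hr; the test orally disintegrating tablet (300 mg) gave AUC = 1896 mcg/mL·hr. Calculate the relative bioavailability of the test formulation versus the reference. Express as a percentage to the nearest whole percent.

F_rel = 124%

F_rel = (AUC_test/D_test) / (AUC_ref/D_ref)
      = (1896/300) / (1532/300)
      = 6.32 / 5.10667 = 1.2376 = 123.76%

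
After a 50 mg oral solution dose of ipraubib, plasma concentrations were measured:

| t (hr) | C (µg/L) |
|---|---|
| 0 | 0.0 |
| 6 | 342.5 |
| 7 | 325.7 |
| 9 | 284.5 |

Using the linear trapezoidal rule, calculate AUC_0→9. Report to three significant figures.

AUC = 1970 µg/L·hr

Trapezoidal AUC_0→9:
  [0→6]: (0.0+342.5)/2 × 6 = 1027.5
  [6→7]: (342.5+325.7)/2 × 1 = 334.1
  [7→9]: (325.7+284.5)/2 × 2 = 610.2
  Sum = 1971.8 µg/L·hr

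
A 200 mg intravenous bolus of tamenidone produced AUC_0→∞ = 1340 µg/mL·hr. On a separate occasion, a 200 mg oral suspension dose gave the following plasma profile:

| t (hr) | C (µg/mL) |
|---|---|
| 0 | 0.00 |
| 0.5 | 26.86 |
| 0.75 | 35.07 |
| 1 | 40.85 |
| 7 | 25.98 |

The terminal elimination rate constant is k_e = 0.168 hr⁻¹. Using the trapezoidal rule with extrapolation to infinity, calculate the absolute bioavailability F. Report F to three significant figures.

F = 0.283

Trapezoidal AUC_0→7 (oral suspension):
  [0→0.5]: (0.00+26.86)/2 × 0.5 = 6.715
  [0.5→0.75]: (26.86+35.07)/2 × 0.25 = 7.74125
  [0.75→1]: (35.07+40.85)/2 × 0.25 = 9.49
  [1→7]: (40.85+25.98)/2 × 6 = 200.49
  Sum = 224.43625 µg/mL·hr
Tail: C_last/k_e = 25.98/0.168 = 154.643
AUC_0→∞ (oral suspension) = 224.43625 + 154.643 = 379.07925 µg/mL·hr
F = (AUC_ev/D_ev)/(AUC_iv/D_iv) = (379.07925/200)/(1340/200) = 1.8954/6.7 = 0.2829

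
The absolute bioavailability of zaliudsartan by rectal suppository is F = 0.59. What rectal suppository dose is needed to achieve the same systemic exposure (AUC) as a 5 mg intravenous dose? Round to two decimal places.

D_rectal = 8.47 mg

For equal systemic exposure: F × D_ev = D_iv
D_ev = D_iv / F = 5 / 0.59 = 8.47458 mg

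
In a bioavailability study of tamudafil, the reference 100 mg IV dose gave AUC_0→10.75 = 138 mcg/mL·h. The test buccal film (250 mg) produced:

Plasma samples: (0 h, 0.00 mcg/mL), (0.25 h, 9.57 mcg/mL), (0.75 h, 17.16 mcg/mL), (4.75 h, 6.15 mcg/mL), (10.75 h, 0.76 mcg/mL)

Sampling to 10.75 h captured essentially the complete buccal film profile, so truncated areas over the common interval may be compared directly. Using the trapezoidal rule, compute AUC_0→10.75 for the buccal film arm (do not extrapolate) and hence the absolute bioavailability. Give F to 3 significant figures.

F = 0.218

Trapezoidal AUC_0→10.75 (buccal film):
  [0→0.25]: (0.00+9.57)/2 × 0.25 = 1.19625
  [0.25→0.75]: (9.57+17.16)/2 × 0.5 = 6.6825
  [0.75→4.75]: (17.16+6.15)/2 × 4 = 46.62
  [4.75→10.75]: (6.15+0.76)/2 × 6 = 20.73
  Sum = 75.22875 mcg/mL·h
F = (AUC_ev/D_ev)/(AUC_iv/D_iv) = (75.22875/250)/(138/100) = 0.300915/1.38 = 0.2181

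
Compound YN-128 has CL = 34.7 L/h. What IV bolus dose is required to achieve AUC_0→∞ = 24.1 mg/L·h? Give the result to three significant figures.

Dose = 836 mg

Dose_iv = CL × AUC_0→∞
     = 34.7 × 24.1 = 836.27 mg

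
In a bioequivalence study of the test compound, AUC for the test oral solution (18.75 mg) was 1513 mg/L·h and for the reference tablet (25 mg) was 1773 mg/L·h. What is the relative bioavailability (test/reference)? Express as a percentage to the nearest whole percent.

F_rel = (AUC_test/D_test) / (AUC_ref/D_ref)
      = (1513/18.75) / (1773/25)
      = 80.6933 / 70.92 = 1.1378 = 113.78%

F_rel = 114%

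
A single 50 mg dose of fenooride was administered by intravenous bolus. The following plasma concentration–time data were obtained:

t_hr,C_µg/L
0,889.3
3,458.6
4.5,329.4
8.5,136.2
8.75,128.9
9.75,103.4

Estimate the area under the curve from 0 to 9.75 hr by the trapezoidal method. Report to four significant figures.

AUC = 3693 µg/L·hr

Trapezoidal AUC_0→9.75:
  [0→3]: (889.3+458.6)/2 × 3 = 2021.85
  [3→4.5]: (458.6+329.4)/2 × 1.5 = 591.0
  [4.5→8.5]: (329.4+136.2)/2 × 4 = 931.2
  [8.5→8.75]: (136.2+128.9)/2 × 0.25 = 33.1375
  [8.75→9.75]: (128.9+103.4)/2 × 1 = 116.15
  Sum = 3693.3375 µg/L·hr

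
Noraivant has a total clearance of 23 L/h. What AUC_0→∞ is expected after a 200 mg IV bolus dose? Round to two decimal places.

AUC = 8.70 mg/L·h

AUC_0→∞ = Dose_iv / CL
        = 200 / 23 = 8.69565 mg/L·h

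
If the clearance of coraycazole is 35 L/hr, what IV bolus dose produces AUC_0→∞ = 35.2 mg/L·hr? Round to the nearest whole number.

Dose = 1232 mg

Dose_iv = CL × AUC_0→∞
     = 35 × 35.2 = 1232 mg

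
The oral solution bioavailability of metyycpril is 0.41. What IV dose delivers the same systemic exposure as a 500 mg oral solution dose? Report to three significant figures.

Systemic exposure from an extravascular dose = F × D_ev, so the equivalent IV dose is F × D_ev.
D_iv = F × D_ev = 0.41 × 500 = 205 mg

D_iv = 205 mg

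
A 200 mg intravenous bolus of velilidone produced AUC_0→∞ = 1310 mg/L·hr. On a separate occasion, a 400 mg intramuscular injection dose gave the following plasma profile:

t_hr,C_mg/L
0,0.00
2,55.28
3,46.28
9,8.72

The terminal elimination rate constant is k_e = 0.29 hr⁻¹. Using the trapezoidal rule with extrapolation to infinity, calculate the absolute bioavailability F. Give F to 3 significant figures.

F = 0.115

Trapezoidal AUC_0→9 (intramuscular injection):
  [0→2]: (0.00+55.28)/2 × 2 = 55.28
  [2→3]: (55.28+46.28)/2 × 1 = 50.78
  [3→9]: (46.28+8.72)/2 × 6 = 165.0
  Sum = 271.06 mg/L·hr
Tail: C_last/k_e = 8.72/0.29 = 30.069
AUC_0→∞ (intramuscular injection) = 271.06 + 30.069 = 301.129 mg/L·hr
F = (AUC_ev/D_ev)/(AUC_iv/D_iv) = (301.129/400)/(1310/200) = 0.7528225/6.55 = 0.1149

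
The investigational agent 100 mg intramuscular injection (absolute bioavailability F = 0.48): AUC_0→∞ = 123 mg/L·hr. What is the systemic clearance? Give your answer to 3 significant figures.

CL = 0.390 L/hr

CL = F × Dose / AUC_0→∞
   = 0.48 × 100 / 123 = 0.390244 L/hr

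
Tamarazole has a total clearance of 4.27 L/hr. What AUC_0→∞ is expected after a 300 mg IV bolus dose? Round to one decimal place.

AUC = 70.3 mg/L·hr

AUC_0→∞ = Dose_iv / CL
        = 300 / 4.27 = 70.2576 mg/L·hr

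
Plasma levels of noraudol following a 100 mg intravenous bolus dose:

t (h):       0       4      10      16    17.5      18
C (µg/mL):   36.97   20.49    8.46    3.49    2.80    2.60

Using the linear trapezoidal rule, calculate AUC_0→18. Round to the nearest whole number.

Trapezoidal AUC_0→18:
  [0→4]: (36.97+20.49)/2 × 4 = 114.92
  [4→10]: (20.49+8.46)/2 × 6 = 86.85
  [10→16]: (8.46+3.49)/2 × 6 = 35.85
  [16→17.5]: (3.49+2.80)/2 × 1.5 = 4.7175
  [17.5→18]: (2.80+2.60)/2 × 0.5 = 1.35
  Sum = 243.6875 µg/mL·h

AUC = 244 µg/mL·h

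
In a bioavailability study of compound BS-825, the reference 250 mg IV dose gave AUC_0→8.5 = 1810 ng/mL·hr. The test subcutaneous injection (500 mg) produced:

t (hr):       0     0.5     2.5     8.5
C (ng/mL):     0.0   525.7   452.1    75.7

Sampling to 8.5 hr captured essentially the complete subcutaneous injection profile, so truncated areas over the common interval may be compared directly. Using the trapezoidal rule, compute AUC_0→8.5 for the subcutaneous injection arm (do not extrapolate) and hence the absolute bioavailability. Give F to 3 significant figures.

F = 0.744

Trapezoidal AUC_0→8.5 (subcutaneous injection):
  [0→0.5]: (0.0+525.7)/2 × 0.5 = 131.425
  [0.5→2.5]: (525.7+452.1)/2 × 2 = 977.8
  [2.5→8.5]: (452.1+75.7)/2 × 6 = 1583.4
  Sum = 2692.625 ng/mL·hr
F = (AUC_ev/D_ev)/(AUC_iv/D_iv) = (2692.625/500)/(1810/250) = 5.38525/7.24 = 0.7438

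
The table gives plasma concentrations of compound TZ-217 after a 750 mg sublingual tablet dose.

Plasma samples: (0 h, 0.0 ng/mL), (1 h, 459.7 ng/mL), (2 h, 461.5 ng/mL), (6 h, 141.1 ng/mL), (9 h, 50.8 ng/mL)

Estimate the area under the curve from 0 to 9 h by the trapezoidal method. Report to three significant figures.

Trapezoidal AUC_0→9:
  [0→1]: (0.0+459.7)/2 × 1 = 229.85
  [1→2]: (459.7+461.5)/2 × 1 = 460.6
  [2→6]: (461.5+141.1)/2 × 4 = 1205.2
  [6→9]: (141.1+50.8)/2 × 3 = 287.85
  Sum = 2183.5 ng/mL·h

AUC = 2180 ng/mL·h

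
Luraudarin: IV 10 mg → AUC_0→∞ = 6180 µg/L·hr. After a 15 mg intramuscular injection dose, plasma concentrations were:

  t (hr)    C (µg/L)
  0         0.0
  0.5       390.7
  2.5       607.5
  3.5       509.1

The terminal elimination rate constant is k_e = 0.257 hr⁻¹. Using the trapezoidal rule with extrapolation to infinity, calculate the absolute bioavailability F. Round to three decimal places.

F = 0.392

Trapezoidal AUC_0→3.5 (intramuscular injection):
  [0→0.5]: (0.0+390.7)/2 × 0.5 = 97.675
  [0.5→2.5]: (390.7+607.5)/2 × 2 = 998.2
  [2.5→3.5]: (607.5+509.1)/2 × 1 = 558.3
  Sum = 1654.175 µg/L·hr
Tail: C_last/k_e = 509.1/0.257 = 1980.934
AUC_0→∞ (intramuscular injection) = 1654.175 + 1980.934 = 3635.109 µg/L·hr
F = (AUC_ev/D_ev)/(AUC_iv/D_iv) = (3635.109/15)/(6180/10) = 242.3406/618 = 0.3921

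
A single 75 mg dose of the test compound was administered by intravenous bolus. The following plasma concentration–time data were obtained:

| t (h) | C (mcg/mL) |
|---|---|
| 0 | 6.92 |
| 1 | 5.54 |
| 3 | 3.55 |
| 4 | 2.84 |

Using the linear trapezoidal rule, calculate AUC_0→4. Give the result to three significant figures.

AUC = 18.5 mcg/mL·h

Trapezoidal AUC_0→4:
  [0→1]: (6.92+5.54)/2 × 1 = 6.23
  [1→3]: (5.54+3.55)/2 × 2 = 9.09
  [3→4]: (3.55+2.84)/2 × 1 = 3.195
  Sum = 18.515 mcg/mL·h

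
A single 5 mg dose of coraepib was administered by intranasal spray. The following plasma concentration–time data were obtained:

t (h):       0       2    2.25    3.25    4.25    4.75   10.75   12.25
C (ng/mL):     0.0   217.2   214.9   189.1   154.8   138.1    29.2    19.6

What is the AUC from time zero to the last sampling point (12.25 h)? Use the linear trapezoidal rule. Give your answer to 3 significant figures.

AUC = 1260 ng/mL·h

Trapezoidal AUC_0→12.25:
  [0→2]: (0.0+217.2)/2 × 2 = 217.2
  [2→2.25]: (217.2+214.9)/2 × 0.25 = 54.0125
  [2.25→3.25]: (214.9+189.1)/2 × 1 = 202.0
  [3.25→4.25]: (189.1+154.8)/2 × 1 = 171.95
  [4.25→4.75]: (154.8+138.1)/2 × 0.5 = 73.225
  [4.75→10.75]: (138.1+29.2)/2 × 6 = 501.9
  [10.75→12.25]: (29.2+19.6)/2 × 1.5 = 36.6
  Sum = 1256.8875 ng/mL·h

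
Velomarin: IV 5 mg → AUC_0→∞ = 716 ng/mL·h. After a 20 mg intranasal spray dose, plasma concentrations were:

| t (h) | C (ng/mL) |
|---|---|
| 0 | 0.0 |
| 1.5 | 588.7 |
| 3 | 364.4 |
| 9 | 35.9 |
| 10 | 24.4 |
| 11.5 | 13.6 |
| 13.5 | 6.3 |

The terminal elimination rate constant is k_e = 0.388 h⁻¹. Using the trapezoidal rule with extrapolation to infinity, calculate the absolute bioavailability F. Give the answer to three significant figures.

F = 0.856

Trapezoidal AUC_0→13.5 (intranasal spray):
  [0→1.5]: (0.0+588.7)/2 × 1.5 = 441.525
  [1.5→3]: (588.7+364.4)/2 × 1.5 = 714.825
  [3→9]: (364.4+35.9)/2 × 6 = 1200.9
  [9→10]: (35.9+24.4)/2 × 1 = 30.15
  [10→11.5]: (24.4+13.6)/2 × 1.5 = 28.5
  [11.5→13.5]: (13.6+6.3)/2 × 2 = 19.9
  Sum = 2435.8 ng/mL·h
Tail: C_last/k_e = 6.3/0.388 = 16.237
AUC_0→∞ (intranasal spray) = 2435.8 + 16.237 = 2452.037 ng/mL·h
F = (AUC_ev/D_ev)/(AUC_iv/D_iv) = (2452.037/20)/(716/5) = 122.60185/143.2 = 0.8562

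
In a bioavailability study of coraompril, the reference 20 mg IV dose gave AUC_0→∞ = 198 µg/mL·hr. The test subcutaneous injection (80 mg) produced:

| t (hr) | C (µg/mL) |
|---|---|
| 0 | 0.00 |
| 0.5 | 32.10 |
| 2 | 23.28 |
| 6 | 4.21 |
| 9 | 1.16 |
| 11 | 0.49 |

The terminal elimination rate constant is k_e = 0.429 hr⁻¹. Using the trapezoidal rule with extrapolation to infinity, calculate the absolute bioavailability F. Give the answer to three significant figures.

F = 0.146

Trapezoidal AUC_0→11 (subcutaneous injection):
  [0→0.5]: (0.00+32.10)/2 × 0.5 = 8.025
  [0.5→2]: (32.10+23.28)/2 × 1.5 = 41.535
  [2→6]: (23.28+4.21)/2 × 4 = 54.98
  [6→9]: (4.21+1.16)/2 × 3 = 8.055
  [9→11]: (1.16+0.49)/2 × 2 = 1.65
  Sum = 114.245 µg/mL·hr
Tail: C_last/k_e = 0.49/0.429 = 1.142
AUC_0→∞ (subcutaneous injection) = 114.245 + 1.142 = 115.387 µg/mL·hr
F = (AUC_ev/D_ev)/(AUC_iv/D_iv) = (115.387/80)/(198/20) = 1.4423375/9.9 = 0.1457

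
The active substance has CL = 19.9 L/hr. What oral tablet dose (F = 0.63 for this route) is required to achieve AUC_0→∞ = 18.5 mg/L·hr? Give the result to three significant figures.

Dose = CL × AUC_0→∞ / F
     = 19.9 × 18.5 / 0.63 = 584.365 mg

Dose = 584 mg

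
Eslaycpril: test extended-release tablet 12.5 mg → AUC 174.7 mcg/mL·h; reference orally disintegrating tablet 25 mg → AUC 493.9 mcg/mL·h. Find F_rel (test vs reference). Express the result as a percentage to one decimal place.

F_rel = 70.7%

F_rel = (AUC_test/D_test) / (AUC_ref/D_ref)
      = (174.7/12.5) / (493.9/25)
      = 13.976 / 19.756 = 0.7074 = 70.74%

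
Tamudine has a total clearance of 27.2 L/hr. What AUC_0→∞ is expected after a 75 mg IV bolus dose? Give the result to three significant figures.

AUC_0→∞ = Dose_iv / CL
        = 75 / 27.2 = 2.75735 mg/L·hr

AUC = 2.76 mg/L·hr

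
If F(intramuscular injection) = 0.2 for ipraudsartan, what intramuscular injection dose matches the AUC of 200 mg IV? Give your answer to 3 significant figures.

D_intramuscular = 1000 mg

For equal systemic exposure: F × D_ev = D_iv
D_ev = D_iv / F = 200 / 0.2 = 1000 mg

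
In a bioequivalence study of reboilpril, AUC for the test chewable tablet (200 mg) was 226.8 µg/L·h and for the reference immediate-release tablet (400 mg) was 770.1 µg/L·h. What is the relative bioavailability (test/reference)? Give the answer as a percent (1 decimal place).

F_rel = 58.9%

F_rel = (AUC_test/D_test) / (AUC_ref/D_ref)
      = (226.8/200) / (770.1/400)
      = 1.134 / 1.92525 = 0.5890 = 58.90%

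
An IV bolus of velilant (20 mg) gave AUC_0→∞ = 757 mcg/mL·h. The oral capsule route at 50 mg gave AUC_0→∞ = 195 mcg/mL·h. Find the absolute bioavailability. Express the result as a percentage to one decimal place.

F = (AUC_ev / D_ev) / (AUC_iv / D_iv)
  = (195/50) / (757/20)
  = 3.9 / 37.85 = 0.1030
  = 10.30%

F = 10.3%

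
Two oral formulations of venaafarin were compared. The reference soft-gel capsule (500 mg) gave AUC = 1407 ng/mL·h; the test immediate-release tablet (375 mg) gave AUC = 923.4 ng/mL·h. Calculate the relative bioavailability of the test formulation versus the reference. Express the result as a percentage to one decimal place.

F_rel = (AUC_test/D_test) / (AUC_ref/D_ref)
      = (923.4/375) / (1407/500)
      = 2.4624 / 2.814 = 0.8751 = 87.51%

F_rel = 87.5%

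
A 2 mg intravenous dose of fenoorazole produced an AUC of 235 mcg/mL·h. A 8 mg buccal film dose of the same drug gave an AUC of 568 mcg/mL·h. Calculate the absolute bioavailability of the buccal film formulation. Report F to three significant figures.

F = (AUC_ev / D_ev) / (AUC_iv / D_iv)
  = (568/8) / (235/2)
  = 71 / 117.5 = 0.6043

F = 0.604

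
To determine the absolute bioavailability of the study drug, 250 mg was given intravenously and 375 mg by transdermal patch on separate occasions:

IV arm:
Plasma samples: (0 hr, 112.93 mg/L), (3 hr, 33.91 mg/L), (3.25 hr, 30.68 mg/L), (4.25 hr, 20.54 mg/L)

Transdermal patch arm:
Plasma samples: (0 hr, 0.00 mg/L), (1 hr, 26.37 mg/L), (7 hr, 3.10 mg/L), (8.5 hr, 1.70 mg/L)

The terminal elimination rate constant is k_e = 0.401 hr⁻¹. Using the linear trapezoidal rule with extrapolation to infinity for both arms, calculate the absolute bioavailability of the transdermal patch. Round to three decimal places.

Trapezoidal AUC_0→4.25 (IV):
  [0→3]: (112.93+33.91)/2 × 3 = 220.26
  [3→3.25]: (33.91+30.68)/2 × 0.25 = 8.07375
  [3.25→4.25]: (30.68+20.54)/2 × 1 = 25.61
  Sum = 253.94375 mg/L·hr
IV tail: 20.54/0.401 = 51.222; AUC_iv,0→∞ = 253.94375 + 51.222 = 305.16575 mg/L·hr
Trapezoidal AUC_0→8.5 (transdermal patch):
  [0→1]: (0.00+26.37)/2 × 1 = 13.185
  [1→7]: (26.37+3.10)/2 × 6 = 88.41
  [7→8.5]: (3.10+1.70)/2 × 1.5 = 3.6
  Sum = 105.195 mg/L·hr
transdermal patch tail: 1.70/0.401 = 4.239; AUC_ev,0→∞ = 105.195 + 4.239 = 109.434 mg/L·hr
F = (AUC_ev/D_ev)/(AUC_iv/D_iv) = (109.434/375)/(305.16575/250) = 0.291824/1.220663 = 0.2391

F = 0.239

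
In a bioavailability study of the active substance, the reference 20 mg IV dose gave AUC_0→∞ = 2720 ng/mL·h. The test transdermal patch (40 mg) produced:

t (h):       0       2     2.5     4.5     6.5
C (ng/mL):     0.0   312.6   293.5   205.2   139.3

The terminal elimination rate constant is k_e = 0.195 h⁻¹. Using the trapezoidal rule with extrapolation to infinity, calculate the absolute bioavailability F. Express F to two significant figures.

F = 0.37

Trapezoidal AUC_0→6.5 (transdermal patch):
  [0→2]: (0.0+312.6)/2 × 2 = 312.6
  [2→2.5]: (312.6+293.5)/2 × 0.5 = 151.525
  [2.5→4.5]: (293.5+205.2)/2 × 2 = 498.7
  [4.5→6.5]: (205.2+139.3)/2 × 2 = 344.5
  Sum = 1307.325 ng/mL·h
Tail: C_last/k_e = 139.3/0.195 = 714.359
AUC_0→∞ (transdermal patch) = 1307.325 + 714.359 = 2021.684 ng/mL·h
F = (AUC_ev/D_ev)/(AUC_iv/D_iv) = (2021.684/40)/(2720/20) = 50.5421/136 = 0.3716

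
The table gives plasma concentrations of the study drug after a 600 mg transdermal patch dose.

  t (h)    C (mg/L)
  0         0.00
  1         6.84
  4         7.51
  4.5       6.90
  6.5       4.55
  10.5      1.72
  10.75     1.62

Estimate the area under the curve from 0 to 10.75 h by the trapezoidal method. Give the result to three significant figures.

AUC = 53.0 mg/L·h

Trapezoidal AUC_0→10.75:
  [0→1]: (0.00+6.84)/2 × 1 = 3.42
  [1→4]: (6.84+7.51)/2 × 3 = 21.525
  [4→4.5]: (7.51+6.90)/2 × 0.5 = 3.6025
  [4.5→6.5]: (6.90+4.55)/2 × 2 = 11.45
  [6.5→10.5]: (4.55+1.72)/2 × 4 = 12.54
  [10.5→10.75]: (1.72+1.62)/2 × 0.25 = 0.4175
  Sum = 52.955 mg/L·h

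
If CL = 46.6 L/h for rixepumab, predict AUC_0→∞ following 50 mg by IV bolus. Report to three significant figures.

AUC = 1.07 mg/L·h

AUC_0→∞ = Dose_iv / CL
        = 50 / 46.6 = 1.07296 mg/L·h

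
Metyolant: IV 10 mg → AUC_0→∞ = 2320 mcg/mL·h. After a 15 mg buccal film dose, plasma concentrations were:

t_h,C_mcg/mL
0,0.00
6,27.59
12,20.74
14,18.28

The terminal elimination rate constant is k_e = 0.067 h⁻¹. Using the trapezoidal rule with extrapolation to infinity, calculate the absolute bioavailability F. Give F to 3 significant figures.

F = 0.155

Trapezoidal AUC_0→14 (buccal film):
  [0→6]: (0.00+27.59)/2 × 6 = 82.77
  [6→12]: (27.59+20.74)/2 × 6 = 144.99
  [12→14]: (20.74+18.28)/2 × 2 = 39.02
  Sum = 266.78 mcg/mL·h
Tail: C_last/k_e = 18.28/0.067 = 272.836
AUC_0→∞ (buccal film) = 266.78 + 272.836 = 539.616 mcg/mL·h
F = (AUC_ev/D_ev)/(AUC_iv/D_iv) = (539.616/15)/(2320/10) = 35.9744/232 = 0.1551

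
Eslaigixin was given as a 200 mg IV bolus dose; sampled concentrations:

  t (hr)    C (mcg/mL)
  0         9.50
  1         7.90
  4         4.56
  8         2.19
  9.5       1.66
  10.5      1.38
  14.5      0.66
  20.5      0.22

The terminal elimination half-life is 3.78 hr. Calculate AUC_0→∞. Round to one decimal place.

AUC = 53.2 mcg/mL·hr

Trapezoidal AUC_0→20.5:
  [0→1]: (9.50+7.90)/2 × 1 = 8.7
  [1→4]: (7.90+4.56)/2 × 3 = 18.69
  [4→8]: (4.56+2.19)/2 × 4 = 13.5
  [8→9.5]: (2.19+1.66)/2 × 1.5 = 2.8875
  [9.5→10.5]: (1.66+1.38)/2 × 1 = 1.52
  [10.5→14.5]: (1.38+0.66)/2 × 4 = 4.08
  [14.5→20.5]: (0.66+0.22)/2 × 6 = 2.64
  Sum = 52.0175 mcg/mL·hr
k_e = ln2 / t½ = 0.693147 / 3.78 = 0.1834 hr^-1
Extrapolated tail: C_last / k_e = 0.22 / 0.1834 = 1.200
AUC_0→∞ = 52.0175 + 1.200 = 53.2175 mcg/mL·hr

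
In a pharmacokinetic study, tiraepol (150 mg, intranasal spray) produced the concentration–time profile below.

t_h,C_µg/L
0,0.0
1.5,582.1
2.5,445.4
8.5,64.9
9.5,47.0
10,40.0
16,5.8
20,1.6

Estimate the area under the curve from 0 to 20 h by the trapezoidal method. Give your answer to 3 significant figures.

Trapezoidal AUC_0→20:
  [0→1.5]: (0.0+582.1)/2 × 1.5 = 436.575
  [1.5→2.5]: (582.1+445.4)/2 × 1 = 513.75
  [2.5→8.5]: (445.4+64.9)/2 × 6 = 1530.9
  [8.5→9.5]: (64.9+47.0)/2 × 1 = 55.95
  [9.5→10]: (47.0+40.0)/2 × 0.5 = 21.75
  [10→16]: (40.0+5.8)/2 × 6 = 137.4
  [16→20]: (5.8+1.6)/2 × 4 = 14.8
  Sum = 2711.125 µg/L·h

AUC = 2710 µg/L·h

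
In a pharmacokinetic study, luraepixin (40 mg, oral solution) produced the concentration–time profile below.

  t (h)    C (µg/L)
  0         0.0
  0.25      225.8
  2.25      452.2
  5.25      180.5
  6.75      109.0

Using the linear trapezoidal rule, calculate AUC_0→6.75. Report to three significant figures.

AUC = 1870 µg/L·h

Trapezoidal AUC_0→6.75:
  [0→0.25]: (0.0+225.8)/2 × 0.25 = 28.225
  [0.25→2.25]: (225.8+452.2)/2 × 2 = 678.0
  [2.25→5.25]: (452.2+180.5)/2 × 3 = 949.05
  [5.25→6.75]: (180.5+109.0)/2 × 1.5 = 217.125
  Sum = 1872.4 µg/L·h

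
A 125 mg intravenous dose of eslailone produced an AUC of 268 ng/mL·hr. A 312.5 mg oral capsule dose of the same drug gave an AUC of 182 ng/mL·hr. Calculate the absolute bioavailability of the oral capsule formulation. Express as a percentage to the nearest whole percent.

F = 27%

F = (AUC_ev / D_ev) / (AUC_iv / D_iv)
  = (182/312.5) / (268/125)
  = 0.5824 / 2.144 = 0.2716
  = 27.16%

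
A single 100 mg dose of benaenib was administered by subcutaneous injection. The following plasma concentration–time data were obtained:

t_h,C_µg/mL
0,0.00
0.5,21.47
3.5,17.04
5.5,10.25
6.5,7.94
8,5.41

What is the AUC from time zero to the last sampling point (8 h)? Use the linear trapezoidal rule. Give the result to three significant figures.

Trapezoidal AUC_0→8:
  [0→0.5]: (0.00+21.47)/2 × 0.5 = 5.3675
  [0.5→3.5]: (21.47+17.04)/2 × 3 = 57.765
  [3.5→5.5]: (17.04+10.25)/2 × 2 = 27.29
  [5.5→6.5]: (10.25+7.94)/2 × 1 = 9.095
  [6.5→8]: (7.94+5.41)/2 × 1.5 = 10.0125
  Sum = 109.53 µg/mL·h

AUC = 110 µg/mL·h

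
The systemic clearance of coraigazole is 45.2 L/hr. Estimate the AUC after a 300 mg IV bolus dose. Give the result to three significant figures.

AUC_0→∞ = Dose_iv / CL
        = 300 / 45.2 = 6.63717 mg/L·hr

AUC = 6.64 mg/L·hr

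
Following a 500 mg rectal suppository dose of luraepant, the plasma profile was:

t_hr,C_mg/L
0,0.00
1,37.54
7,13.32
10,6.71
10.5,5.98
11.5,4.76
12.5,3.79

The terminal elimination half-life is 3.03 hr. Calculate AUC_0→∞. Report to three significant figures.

AUC = 231 mg/L·hr

Trapezoidal AUC_0→12.5:
  [0→1]: (0.00+37.54)/2 × 1 = 18.77
  [1→7]: (37.54+13.32)/2 × 6 = 152.58
  [7→10]: (13.32+6.71)/2 × 3 = 30.045
  [10→10.5]: (6.71+5.98)/2 × 0.5 = 3.1725
  [10.5→11.5]: (5.98+4.76)/2 × 1 = 5.37
  [11.5→12.5]: (4.76+3.79)/2 × 1 = 4.275
  Sum = 214.2125 mg/L·hr
k_e = ln2 / t½ = 0.693147 / 3.03 = 0.2288 hr^-1
Extrapolated tail: C_last / k_e = 3.79 / 0.2288 = 16.565
AUC_0→∞ = 214.2125 + 16.565 = 230.7775 mg/L·hr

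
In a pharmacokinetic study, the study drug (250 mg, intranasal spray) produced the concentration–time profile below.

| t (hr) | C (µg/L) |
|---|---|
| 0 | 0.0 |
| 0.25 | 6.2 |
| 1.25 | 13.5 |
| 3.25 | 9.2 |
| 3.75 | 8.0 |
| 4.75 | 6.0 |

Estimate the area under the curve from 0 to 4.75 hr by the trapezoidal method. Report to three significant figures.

Trapezoidal AUC_0→4.75:
  [0→0.25]: (0.0+6.2)/2 × 0.25 = 0.775
  [0.25→1.25]: (6.2+13.5)/2 × 1 = 9.85
  [1.25→3.25]: (13.5+9.2)/2 × 2 = 22.7
  [3.25→3.75]: (9.2+8.0)/2 × 0.5 = 4.3
  [3.75→4.75]: (8.0+6.0)/2 × 1 = 7.0
  Sum = 44.625 µg/L·hr

AUC = 44.6 µg/L·hr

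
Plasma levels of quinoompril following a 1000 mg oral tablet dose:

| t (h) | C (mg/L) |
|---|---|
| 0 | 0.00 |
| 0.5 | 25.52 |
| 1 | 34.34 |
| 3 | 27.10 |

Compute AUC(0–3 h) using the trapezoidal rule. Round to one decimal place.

Trapezoidal AUC_0→3:
  [0→0.5]: (0.00+25.52)/2 × 0.5 = 6.38
  [0.5→1]: (25.52+34.34)/2 × 0.5 = 14.965
  [1→3]: (34.34+27.10)/2 × 2 = 61.44
  Sum = 82.785 mg/L·h

AUC = 82.8 mg/L·h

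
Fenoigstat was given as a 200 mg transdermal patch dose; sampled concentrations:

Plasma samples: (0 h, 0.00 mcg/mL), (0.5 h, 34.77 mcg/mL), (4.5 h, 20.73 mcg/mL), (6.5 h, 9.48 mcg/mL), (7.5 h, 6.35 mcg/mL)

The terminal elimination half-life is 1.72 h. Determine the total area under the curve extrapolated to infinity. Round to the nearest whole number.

Trapezoidal AUC_0→7.5:
  [0→0.5]: (0.00+34.77)/2 × 0.5 = 8.6925
  [0.5→4.5]: (34.77+20.73)/2 × 4 = 111.0
  [4.5→6.5]: (20.73+9.48)/2 × 2 = 30.21
  [6.5→7.5]: (9.48+6.35)/2 × 1 = 7.915
  Sum = 157.8175 mcg/mL·h
k_e = ln2 / t½ = 0.693147 / 1.72 = 0.4030 h^-1
Extrapolated tail: C_last / k_e = 6.35 / 0.403 = 15.757
AUC_0→∞ = 157.8175 + 15.757 = 173.5745 mcg/mL·h

AUC = 174 mcg/mL·h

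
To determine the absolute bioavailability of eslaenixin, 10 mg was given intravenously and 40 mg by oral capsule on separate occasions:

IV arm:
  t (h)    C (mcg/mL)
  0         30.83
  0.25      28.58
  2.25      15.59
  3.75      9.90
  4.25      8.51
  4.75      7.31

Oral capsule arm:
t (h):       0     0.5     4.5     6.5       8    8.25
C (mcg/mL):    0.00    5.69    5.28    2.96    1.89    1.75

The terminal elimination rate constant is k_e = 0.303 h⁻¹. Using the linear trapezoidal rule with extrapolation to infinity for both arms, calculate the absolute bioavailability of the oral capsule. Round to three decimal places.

Trapezoidal AUC_0→4.75 (IV):
  [0→0.25]: (30.83+28.58)/2 × 0.25 = 7.42625
  [0.25→2.25]: (28.58+15.59)/2 × 2 = 44.17
  [2.25→3.75]: (15.59+9.90)/2 × 1.5 = 19.1175
  [3.75→4.25]: (9.90+8.51)/2 × 0.5 = 4.6025
  [4.25→4.75]: (8.51+7.31)/2 × 0.5 = 3.955
  Sum = 79.27125 mcg/mL·h
IV tail: 7.31/0.303 = 24.125; AUC_iv,0→∞ = 79.27125 + 24.125 = 103.39625 mcg/mL·h
Trapezoidal AUC_0→8.25 (oral capsule):
  [0→0.5]: (0.00+5.69)/2 × 0.5 = 1.4225
  [0.5→4.5]: (5.69+5.28)/2 × 4 = 21.94
  [4.5→6.5]: (5.28+2.96)/2 × 2 = 8.24
  [6.5→8]: (2.96+1.89)/2 × 1.5 = 3.6375
  [8→8.25]: (1.89+1.75)/2 × 0.25 = 0.455
  Sum = 35.695 mcg/mL·h
oral capsule tail: 1.75/0.303 = 5.776; AUC_ev,0→∞ = 35.695 + 5.776 = 41.471 mcg/mL·h
F = (AUC_ev/D_ev)/(AUC_iv/D_iv) = (41.471/40)/(103.39625/10) = 1.036775/10.339625 = 0.1003

F = 0.100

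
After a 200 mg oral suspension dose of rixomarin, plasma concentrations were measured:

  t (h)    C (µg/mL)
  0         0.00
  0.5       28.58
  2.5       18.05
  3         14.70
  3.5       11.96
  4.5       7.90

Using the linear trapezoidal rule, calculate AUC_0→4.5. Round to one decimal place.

Trapezoidal AUC_0→4.5:
  [0→0.5]: (0.00+28.58)/2 × 0.5 = 7.145
  [0.5→2.5]: (28.58+18.05)/2 × 2 = 46.63
  [2.5→3]: (18.05+14.70)/2 × 0.5 = 8.1875
  [3→3.5]: (14.70+11.96)/2 × 0.5 = 6.665
  [3.5→4.5]: (11.96+7.90)/2 × 1 = 9.93
  Sum = 78.5575 µg/mL·h

AUC = 78.6 µg/mL·h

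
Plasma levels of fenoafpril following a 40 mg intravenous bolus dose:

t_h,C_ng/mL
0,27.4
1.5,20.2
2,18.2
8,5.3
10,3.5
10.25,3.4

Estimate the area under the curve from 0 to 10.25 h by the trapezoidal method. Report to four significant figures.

Trapezoidal AUC_0→10.25:
  [0→1.5]: (27.4+20.2)/2 × 1.5 = 35.7
  [1.5→2]: (20.2+18.2)/2 × 0.5 = 9.6
  [2→8]: (18.2+5.3)/2 × 6 = 70.5
  [8→10]: (5.3+3.5)/2 × 2 = 8.8
  [10→10.25]: (3.5+3.4)/2 × 0.25 = 0.8625
  Sum = 125.4625 ng/mL·h

AUC = 125.5 ng/mL·h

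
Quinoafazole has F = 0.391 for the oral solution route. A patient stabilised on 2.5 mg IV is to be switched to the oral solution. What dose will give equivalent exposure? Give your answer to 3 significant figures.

For equal systemic exposure: F × D_ev = D_iv
D_ev = D_iv / F = 2.5 / 0.391 = 6.39386 mg

D_oral = 6.39 mg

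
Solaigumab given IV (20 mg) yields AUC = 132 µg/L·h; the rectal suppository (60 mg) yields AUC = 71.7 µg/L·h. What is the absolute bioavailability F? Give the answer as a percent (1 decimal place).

F = (AUC_ev / D_ev) / (AUC_iv / D_iv)
  = (71.7/60) / (132/20)
  = 1.195 / 6.6 = 0.1811
  = 18.11%

F = 18.1%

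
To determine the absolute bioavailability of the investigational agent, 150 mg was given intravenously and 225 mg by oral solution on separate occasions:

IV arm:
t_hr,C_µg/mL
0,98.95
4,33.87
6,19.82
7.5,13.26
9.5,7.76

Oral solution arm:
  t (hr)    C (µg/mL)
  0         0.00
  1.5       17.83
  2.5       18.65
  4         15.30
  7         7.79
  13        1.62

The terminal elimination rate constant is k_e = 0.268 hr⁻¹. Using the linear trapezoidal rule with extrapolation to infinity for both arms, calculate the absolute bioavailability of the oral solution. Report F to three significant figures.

F = 0.213

Trapezoidal AUC_0→9.5 (IV):
  [0→4]: (98.95+33.87)/2 × 4 = 265.64
  [4→6]: (33.87+19.82)/2 × 2 = 53.69
  [6→7.5]: (19.82+13.26)/2 × 1.5 = 24.81
  [7.5→9.5]: (13.26+7.76)/2 × 2 = 21.02
  Sum = 365.16 µg/mL·hr
IV tail: 7.76/0.268 = 28.955; AUC_iv,0→∞ = 365.16 + 28.955 = 394.115 µg/mL·hr
Trapezoidal AUC_0→13 (oral solution):
  [0→1.5]: (0.00+17.83)/2 × 1.5 = 13.3725
  [1.5→2.5]: (17.83+18.65)/2 × 1 = 18.24
  [2.5→4]: (18.65+15.30)/2 × 1.5 = 25.4625
  [4→7]: (15.30+7.79)/2 × 3 = 34.635
  [7→13]: (7.79+1.62)/2 × 6 = 28.23
  Sum = 119.94 µg/mL·hr
oral solution tail: 1.62/0.268 = 6.045; AUC_ev,0→∞ = 119.94 + 6.045 = 125.985 µg/mL·hr
F = (AUC_ev/D_ev)/(AUC_iv/D_iv) = (125.985/225)/(394.115/150) = 0.559933/2.62743 = 0.2131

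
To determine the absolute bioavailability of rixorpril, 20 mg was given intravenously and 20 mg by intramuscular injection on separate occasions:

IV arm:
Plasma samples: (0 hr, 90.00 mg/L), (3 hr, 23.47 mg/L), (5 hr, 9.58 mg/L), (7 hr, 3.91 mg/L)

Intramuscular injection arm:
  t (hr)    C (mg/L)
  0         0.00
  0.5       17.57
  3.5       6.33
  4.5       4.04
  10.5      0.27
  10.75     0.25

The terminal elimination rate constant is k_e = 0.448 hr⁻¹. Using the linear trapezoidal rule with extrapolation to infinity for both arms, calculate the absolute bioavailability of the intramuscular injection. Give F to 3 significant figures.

Trapezoidal AUC_0→7 (IV):
  [0→3]: (90.00+23.47)/2 × 3 = 170.205
  [3→5]: (23.47+9.58)/2 × 2 = 33.05
  [5→7]: (9.58+3.91)/2 × 2 = 13.49
  Sum = 216.745 mg/L·hr
IV tail: 3.91/0.448 = 8.728; AUC_iv,0→∞ = 216.745 + 8.728 = 225.473 mg/L·hr
Trapezoidal AUC_0→10.75 (intramuscular injection):
  [0→0.5]: (0.00+17.57)/2 × 0.5 = 4.3925
  [0.5→3.5]: (17.57+6.33)/2 × 3 = 35.85
  [3.5→4.5]: (6.33+4.04)/2 × 1 = 5.185
  [4.5→10.5]: (4.04+0.27)/2 × 6 = 12.93
  [10.5→10.75]: (0.27+0.25)/2 × 0.25 = 0.065
  Sum = 58.4225 mg/L·hr
intramuscular injection tail: 0.25/0.448 = 0.558; AUC_ev,0→∞ = 58.4225 + 0.558 = 58.9805 mg/L·hr
F = (AUC_ev/D_ev)/(AUC_iv/D_iv) = (58.9805/20)/(225.473/20) = 2.949025/11.27365 = 0.2616

F = 0.262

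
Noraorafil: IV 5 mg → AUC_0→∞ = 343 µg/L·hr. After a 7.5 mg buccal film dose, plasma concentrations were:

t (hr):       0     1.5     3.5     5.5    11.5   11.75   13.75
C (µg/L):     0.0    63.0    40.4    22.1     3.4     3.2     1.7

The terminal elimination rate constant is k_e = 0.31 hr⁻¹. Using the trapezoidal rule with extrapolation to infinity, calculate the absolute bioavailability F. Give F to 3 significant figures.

Trapezoidal AUC_0→13.75 (buccal film):
  [0→1.5]: (0.0+63.0)/2 × 1.5 = 47.25
  [1.5→3.5]: (63.0+40.4)/2 × 2 = 103.4
  [3.5→5.5]: (40.4+22.1)/2 × 2 = 62.5
  [5.5→11.5]: (22.1+3.4)/2 × 6 = 76.5
  [11.5→11.75]: (3.4+3.2)/2 × 0.25 = 0.825
  [11.75→13.75]: (3.2+1.7)/2 × 2 = 4.9
  Sum = 295.375 µg/L·hr
Tail: C_last/k_e = 1.7/0.31 = 5.484
AUC_0→∞ (buccal film) = 295.375 + 5.484 = 300.859 µg/L·hr
F = (AUC_ev/D_ev)/(AUC_iv/D_iv) = (300.859/7.5)/(343/5) = 40.1145/68.6 = 0.5848

F = 0.585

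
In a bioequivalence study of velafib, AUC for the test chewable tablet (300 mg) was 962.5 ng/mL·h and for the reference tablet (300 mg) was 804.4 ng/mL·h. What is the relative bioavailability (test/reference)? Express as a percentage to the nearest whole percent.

F_rel = 120%

F_rel = (AUC_test/D_test) / (AUC_ref/D_ref)
      = (962.5/300) / (804.4/300)
      = 3.20833 / 2.68133 = 1.1965 = 119.65%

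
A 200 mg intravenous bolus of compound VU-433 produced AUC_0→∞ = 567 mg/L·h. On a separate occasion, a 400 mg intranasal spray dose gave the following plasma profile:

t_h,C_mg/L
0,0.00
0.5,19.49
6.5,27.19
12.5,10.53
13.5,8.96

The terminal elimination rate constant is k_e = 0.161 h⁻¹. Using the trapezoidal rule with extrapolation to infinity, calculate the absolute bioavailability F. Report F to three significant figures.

F = 0.285

Trapezoidal AUC_0→13.5 (intranasal spray):
  [0→0.5]: (0.00+19.49)/2 × 0.5 = 4.8725
  [0.5→6.5]: (19.49+27.19)/2 × 6 = 140.04
  [6.5→12.5]: (27.19+10.53)/2 × 6 = 113.16
  [12.5→13.5]: (10.53+8.96)/2 × 1 = 9.745
  Sum = 267.8175 mg/L·h
Tail: C_last/k_e = 8.96/0.161 = 55.652
AUC_0→∞ (intranasal spray) = 267.8175 + 55.652 = 323.4695 mg/L·h
F = (AUC_ev/D_ev)/(AUC_iv/D_iv) = (323.4695/400)/(567/200) = 0.80867375/2.835 = 0.2852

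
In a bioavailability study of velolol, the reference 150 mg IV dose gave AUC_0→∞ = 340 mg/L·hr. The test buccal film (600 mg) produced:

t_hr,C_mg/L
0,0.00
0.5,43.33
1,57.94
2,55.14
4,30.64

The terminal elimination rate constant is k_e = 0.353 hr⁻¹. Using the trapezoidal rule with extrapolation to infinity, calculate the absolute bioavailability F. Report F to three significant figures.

Trapezoidal AUC_0→4 (buccal film):
  [0→0.5]: (0.00+43.33)/2 × 0.5 = 10.8325
  [0.5→1]: (43.33+57.94)/2 × 0.5 = 25.3175
  [1→2]: (57.94+55.14)/2 × 1 = 56.54
  [2→4]: (55.14+30.64)/2 × 2 = 85.78
  Sum = 178.47 mg/L·hr
Tail: C_last/k_e = 30.64/0.353 = 86.799
AUC_0→∞ (buccal film) = 178.47 + 86.799 = 265.269 mg/L·hr
F = (AUC_ev/D_ev)/(AUC_iv/D_iv) = (265.269/600)/(340/150) = 0.442115/2.26667 = 0.1951

F = 0.195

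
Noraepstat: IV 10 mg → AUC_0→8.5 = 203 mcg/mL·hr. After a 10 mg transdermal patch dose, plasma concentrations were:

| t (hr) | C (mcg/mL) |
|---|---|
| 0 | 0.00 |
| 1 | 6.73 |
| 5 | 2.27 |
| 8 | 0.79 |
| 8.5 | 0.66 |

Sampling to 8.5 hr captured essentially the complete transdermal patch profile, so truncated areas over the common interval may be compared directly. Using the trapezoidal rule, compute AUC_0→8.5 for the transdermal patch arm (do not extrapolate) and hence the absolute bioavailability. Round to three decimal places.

Trapezoidal AUC_0→8.5 (transdermal patch):
  [0→1]: (0.00+6.73)/2 × 1 = 3.365
  [1→5]: (6.73+2.27)/2 × 4 = 18.0
  [5→8]: (2.27+0.79)/2 × 3 = 4.59
  [8→8.5]: (0.79+0.66)/2 × 0.5 = 0.3625
  Sum = 26.3175 mcg/mL·hr
F = (AUC_ev/D_ev)/(AUC_iv/D_iv) = (26.3175/10)/(203/10) = 2.63175/20.3 = 0.1296

F = 0.130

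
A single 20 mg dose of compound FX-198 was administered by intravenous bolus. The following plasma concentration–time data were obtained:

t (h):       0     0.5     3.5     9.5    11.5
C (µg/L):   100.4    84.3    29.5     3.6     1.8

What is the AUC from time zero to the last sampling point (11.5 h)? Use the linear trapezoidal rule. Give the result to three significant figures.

AUC = 322 µg/L·h

Trapezoidal AUC_0→11.5:
  [0→0.5]: (100.4+84.3)/2 × 0.5 = 46.175
  [0.5→3.5]: (84.3+29.5)/2 × 3 = 170.7
  [3.5→9.5]: (29.5+3.6)/2 × 6 = 99.3
  [9.5→11.5]: (3.6+1.8)/2 × 2 = 5.4
  Sum = 321.575 µg/L·h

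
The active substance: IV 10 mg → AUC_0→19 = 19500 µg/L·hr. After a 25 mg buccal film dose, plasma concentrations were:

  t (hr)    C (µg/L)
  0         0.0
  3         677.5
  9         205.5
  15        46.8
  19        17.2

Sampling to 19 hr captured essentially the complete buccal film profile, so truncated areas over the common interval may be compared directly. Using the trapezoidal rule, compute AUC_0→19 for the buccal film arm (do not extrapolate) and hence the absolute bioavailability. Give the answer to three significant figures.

F = 0.0933

Trapezoidal AUC_0→19 (buccal film):
  [0→3]: (0.0+677.5)/2 × 3 = 1016.25
  [3→9]: (677.5+205.5)/2 × 6 = 2649.0
  [9→15]: (205.5+46.8)/2 × 6 = 756.9
  [15→19]: (46.8+17.2)/2 × 4 = 128.0
  Sum = 4550.15 µg/L·hr
F = (AUC_ev/D_ev)/(AUC_iv/D_iv) = (4550.15/25)/(19500/10) = 182.006/1950 = 0.0933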